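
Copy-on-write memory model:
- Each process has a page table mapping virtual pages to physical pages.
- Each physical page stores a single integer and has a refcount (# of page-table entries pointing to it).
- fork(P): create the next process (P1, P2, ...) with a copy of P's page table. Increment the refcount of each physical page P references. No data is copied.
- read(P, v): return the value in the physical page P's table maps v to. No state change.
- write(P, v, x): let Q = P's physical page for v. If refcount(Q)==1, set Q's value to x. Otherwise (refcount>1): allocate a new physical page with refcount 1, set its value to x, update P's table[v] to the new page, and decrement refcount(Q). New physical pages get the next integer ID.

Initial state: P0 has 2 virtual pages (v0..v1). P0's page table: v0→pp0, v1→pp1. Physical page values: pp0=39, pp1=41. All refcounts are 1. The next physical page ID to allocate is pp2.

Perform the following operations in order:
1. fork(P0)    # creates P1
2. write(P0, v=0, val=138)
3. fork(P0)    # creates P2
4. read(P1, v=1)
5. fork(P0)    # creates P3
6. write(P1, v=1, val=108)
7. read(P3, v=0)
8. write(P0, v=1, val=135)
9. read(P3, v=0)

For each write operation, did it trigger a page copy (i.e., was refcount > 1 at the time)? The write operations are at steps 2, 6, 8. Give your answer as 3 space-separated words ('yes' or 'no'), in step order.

Op 1: fork(P0) -> P1. 2 ppages; refcounts: pp0:2 pp1:2
Op 2: write(P0, v0, 138). refcount(pp0)=2>1 -> COPY to pp2. 3 ppages; refcounts: pp0:1 pp1:2 pp2:1
Op 3: fork(P0) -> P2. 3 ppages; refcounts: pp0:1 pp1:3 pp2:2
Op 4: read(P1, v1) -> 41. No state change.
Op 5: fork(P0) -> P3. 3 ppages; refcounts: pp0:1 pp1:4 pp2:3
Op 6: write(P1, v1, 108). refcount(pp1)=4>1 -> COPY to pp3. 4 ppages; refcounts: pp0:1 pp1:3 pp2:3 pp3:1
Op 7: read(P3, v0) -> 138. No state change.
Op 8: write(P0, v1, 135). refcount(pp1)=3>1 -> COPY to pp4. 5 ppages; refcounts: pp0:1 pp1:2 pp2:3 pp3:1 pp4:1
Op 9: read(P3, v0) -> 138. No state change.

yes yes yes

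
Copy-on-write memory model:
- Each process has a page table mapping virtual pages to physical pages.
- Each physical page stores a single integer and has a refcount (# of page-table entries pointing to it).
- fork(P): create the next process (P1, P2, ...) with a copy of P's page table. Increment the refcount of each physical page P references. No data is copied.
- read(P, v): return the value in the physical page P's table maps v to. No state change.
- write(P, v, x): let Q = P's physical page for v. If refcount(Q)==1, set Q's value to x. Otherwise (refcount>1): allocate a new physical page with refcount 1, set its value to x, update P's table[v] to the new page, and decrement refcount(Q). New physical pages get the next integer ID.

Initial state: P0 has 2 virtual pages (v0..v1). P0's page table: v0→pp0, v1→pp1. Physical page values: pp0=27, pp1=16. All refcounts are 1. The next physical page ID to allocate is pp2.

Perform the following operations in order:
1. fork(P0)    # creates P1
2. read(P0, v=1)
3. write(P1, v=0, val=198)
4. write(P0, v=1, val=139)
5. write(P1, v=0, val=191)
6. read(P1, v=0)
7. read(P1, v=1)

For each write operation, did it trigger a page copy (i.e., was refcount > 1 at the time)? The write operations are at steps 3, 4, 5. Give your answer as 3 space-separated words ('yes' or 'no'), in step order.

Op 1: fork(P0) -> P1. 2 ppages; refcounts: pp0:2 pp1:2
Op 2: read(P0, v1) -> 16. No state change.
Op 3: write(P1, v0, 198). refcount(pp0)=2>1 -> COPY to pp2. 3 ppages; refcounts: pp0:1 pp1:2 pp2:1
Op 4: write(P0, v1, 139). refcount(pp1)=2>1 -> COPY to pp3. 4 ppages; refcounts: pp0:1 pp1:1 pp2:1 pp3:1
Op 5: write(P1, v0, 191). refcount(pp2)=1 -> write in place. 4 ppages; refcounts: pp0:1 pp1:1 pp2:1 pp3:1
Op 6: read(P1, v0) -> 191. No state change.
Op 7: read(P1, v1) -> 16. No state change.

yes yes no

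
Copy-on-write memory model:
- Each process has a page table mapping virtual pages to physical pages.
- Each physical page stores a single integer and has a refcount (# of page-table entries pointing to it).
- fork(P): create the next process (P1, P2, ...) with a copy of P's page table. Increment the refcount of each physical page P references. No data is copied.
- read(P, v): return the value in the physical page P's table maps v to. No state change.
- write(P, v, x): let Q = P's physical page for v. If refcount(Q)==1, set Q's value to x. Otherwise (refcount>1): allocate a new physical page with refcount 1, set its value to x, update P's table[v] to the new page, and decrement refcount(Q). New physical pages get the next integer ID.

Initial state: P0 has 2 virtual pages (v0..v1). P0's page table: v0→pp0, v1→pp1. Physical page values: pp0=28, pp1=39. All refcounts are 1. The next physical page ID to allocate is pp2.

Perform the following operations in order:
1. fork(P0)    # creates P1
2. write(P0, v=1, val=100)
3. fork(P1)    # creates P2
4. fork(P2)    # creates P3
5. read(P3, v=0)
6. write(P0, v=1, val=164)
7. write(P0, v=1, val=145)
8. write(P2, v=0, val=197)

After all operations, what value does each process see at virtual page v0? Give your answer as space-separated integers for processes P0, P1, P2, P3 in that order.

Op 1: fork(P0) -> P1. 2 ppages; refcounts: pp0:2 pp1:2
Op 2: write(P0, v1, 100). refcount(pp1)=2>1 -> COPY to pp2. 3 ppages; refcounts: pp0:2 pp1:1 pp2:1
Op 3: fork(P1) -> P2. 3 ppages; refcounts: pp0:3 pp1:2 pp2:1
Op 4: fork(P2) -> P3. 3 ppages; refcounts: pp0:4 pp1:3 pp2:1
Op 5: read(P3, v0) -> 28. No state change.
Op 6: write(P0, v1, 164). refcount(pp2)=1 -> write in place. 3 ppages; refcounts: pp0:4 pp1:3 pp2:1
Op 7: write(P0, v1, 145). refcount(pp2)=1 -> write in place. 3 ppages; refcounts: pp0:4 pp1:3 pp2:1
Op 8: write(P2, v0, 197). refcount(pp0)=4>1 -> COPY to pp3. 4 ppages; refcounts: pp0:3 pp1:3 pp2:1 pp3:1
P0: v0 -> pp0 = 28
P1: v0 -> pp0 = 28
P2: v0 -> pp3 = 197
P3: v0 -> pp0 = 28

Answer: 28 28 197 28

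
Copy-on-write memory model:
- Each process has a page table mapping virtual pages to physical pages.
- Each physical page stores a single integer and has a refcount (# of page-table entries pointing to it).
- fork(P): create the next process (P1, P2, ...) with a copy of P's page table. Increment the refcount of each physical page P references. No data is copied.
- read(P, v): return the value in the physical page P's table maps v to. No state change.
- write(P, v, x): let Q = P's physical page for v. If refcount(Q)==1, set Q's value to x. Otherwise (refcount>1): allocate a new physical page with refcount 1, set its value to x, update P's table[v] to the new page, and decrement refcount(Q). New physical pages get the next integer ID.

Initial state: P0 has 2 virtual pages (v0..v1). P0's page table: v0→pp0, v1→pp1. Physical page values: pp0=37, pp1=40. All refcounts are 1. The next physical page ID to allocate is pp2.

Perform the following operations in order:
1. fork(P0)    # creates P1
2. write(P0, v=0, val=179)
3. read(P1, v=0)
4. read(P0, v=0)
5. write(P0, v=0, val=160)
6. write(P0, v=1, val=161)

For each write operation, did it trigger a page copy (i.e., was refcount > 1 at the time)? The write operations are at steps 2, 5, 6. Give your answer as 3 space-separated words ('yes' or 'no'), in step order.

Op 1: fork(P0) -> P1. 2 ppages; refcounts: pp0:2 pp1:2
Op 2: write(P0, v0, 179). refcount(pp0)=2>1 -> COPY to pp2. 3 ppages; refcounts: pp0:1 pp1:2 pp2:1
Op 3: read(P1, v0) -> 37. No state change.
Op 4: read(P0, v0) -> 179. No state change.
Op 5: write(P0, v0, 160). refcount(pp2)=1 -> write in place. 3 ppages; refcounts: pp0:1 pp1:2 pp2:1
Op 6: write(P0, v1, 161). refcount(pp1)=2>1 -> COPY to pp3. 4 ppages; refcounts: pp0:1 pp1:1 pp2:1 pp3:1

yes no yes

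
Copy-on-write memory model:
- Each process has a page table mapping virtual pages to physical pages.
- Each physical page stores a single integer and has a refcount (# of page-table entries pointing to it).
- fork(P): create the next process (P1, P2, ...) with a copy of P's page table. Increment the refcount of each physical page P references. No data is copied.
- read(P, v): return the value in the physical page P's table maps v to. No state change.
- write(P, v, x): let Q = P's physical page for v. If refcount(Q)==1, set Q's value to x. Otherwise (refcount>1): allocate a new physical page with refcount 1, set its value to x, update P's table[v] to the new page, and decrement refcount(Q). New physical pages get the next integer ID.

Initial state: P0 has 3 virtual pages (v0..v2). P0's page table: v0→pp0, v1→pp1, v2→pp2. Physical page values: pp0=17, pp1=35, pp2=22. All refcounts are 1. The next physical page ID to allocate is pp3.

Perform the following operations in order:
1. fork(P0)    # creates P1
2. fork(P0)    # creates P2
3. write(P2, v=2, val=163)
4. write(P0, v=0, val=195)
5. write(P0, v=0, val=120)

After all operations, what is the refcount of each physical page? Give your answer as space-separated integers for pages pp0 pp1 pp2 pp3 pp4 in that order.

Op 1: fork(P0) -> P1. 3 ppages; refcounts: pp0:2 pp1:2 pp2:2
Op 2: fork(P0) -> P2. 3 ppages; refcounts: pp0:3 pp1:3 pp2:3
Op 3: write(P2, v2, 163). refcount(pp2)=3>1 -> COPY to pp3. 4 ppages; refcounts: pp0:3 pp1:3 pp2:2 pp3:1
Op 4: write(P0, v0, 195). refcount(pp0)=3>1 -> COPY to pp4. 5 ppages; refcounts: pp0:2 pp1:3 pp2:2 pp3:1 pp4:1
Op 5: write(P0, v0, 120). refcount(pp4)=1 -> write in place. 5 ppages; refcounts: pp0:2 pp1:3 pp2:2 pp3:1 pp4:1

Answer: 2 3 2 1 1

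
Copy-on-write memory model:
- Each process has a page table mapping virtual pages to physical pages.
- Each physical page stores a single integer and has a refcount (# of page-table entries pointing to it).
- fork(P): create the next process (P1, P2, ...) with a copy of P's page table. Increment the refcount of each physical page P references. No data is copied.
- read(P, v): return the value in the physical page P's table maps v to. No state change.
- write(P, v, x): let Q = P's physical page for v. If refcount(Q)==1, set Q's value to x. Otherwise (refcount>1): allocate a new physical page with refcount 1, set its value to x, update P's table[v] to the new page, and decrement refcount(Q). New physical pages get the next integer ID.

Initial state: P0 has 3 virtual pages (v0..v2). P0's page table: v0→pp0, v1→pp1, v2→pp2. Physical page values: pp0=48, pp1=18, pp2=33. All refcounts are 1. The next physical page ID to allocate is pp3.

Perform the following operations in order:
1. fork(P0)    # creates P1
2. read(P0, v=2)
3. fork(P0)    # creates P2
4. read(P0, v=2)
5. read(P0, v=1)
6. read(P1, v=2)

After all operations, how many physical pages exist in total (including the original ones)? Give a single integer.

Answer: 3

Derivation:
Op 1: fork(P0) -> P1. 3 ppages; refcounts: pp0:2 pp1:2 pp2:2
Op 2: read(P0, v2) -> 33. No state change.
Op 3: fork(P0) -> P2. 3 ppages; refcounts: pp0:3 pp1:3 pp2:3
Op 4: read(P0, v2) -> 33. No state change.
Op 5: read(P0, v1) -> 18. No state change.
Op 6: read(P1, v2) -> 33. No state change.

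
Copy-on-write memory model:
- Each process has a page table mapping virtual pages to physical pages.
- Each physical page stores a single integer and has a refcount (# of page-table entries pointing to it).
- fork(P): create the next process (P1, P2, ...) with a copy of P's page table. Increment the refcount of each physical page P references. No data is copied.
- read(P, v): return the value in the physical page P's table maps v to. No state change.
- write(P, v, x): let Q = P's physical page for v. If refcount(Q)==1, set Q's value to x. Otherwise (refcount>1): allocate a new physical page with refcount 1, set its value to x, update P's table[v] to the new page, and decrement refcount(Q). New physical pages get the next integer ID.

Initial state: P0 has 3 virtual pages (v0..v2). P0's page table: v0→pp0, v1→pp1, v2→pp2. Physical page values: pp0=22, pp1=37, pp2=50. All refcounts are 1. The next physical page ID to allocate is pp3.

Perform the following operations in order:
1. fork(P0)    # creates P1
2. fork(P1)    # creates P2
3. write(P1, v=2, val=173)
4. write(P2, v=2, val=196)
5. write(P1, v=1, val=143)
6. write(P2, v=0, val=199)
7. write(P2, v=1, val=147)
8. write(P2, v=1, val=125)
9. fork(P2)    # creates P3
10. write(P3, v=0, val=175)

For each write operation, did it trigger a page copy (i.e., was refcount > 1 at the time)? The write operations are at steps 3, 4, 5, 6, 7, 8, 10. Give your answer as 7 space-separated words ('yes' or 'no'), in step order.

Op 1: fork(P0) -> P1. 3 ppages; refcounts: pp0:2 pp1:2 pp2:2
Op 2: fork(P1) -> P2. 3 ppages; refcounts: pp0:3 pp1:3 pp2:3
Op 3: write(P1, v2, 173). refcount(pp2)=3>1 -> COPY to pp3. 4 ppages; refcounts: pp0:3 pp1:3 pp2:2 pp3:1
Op 4: write(P2, v2, 196). refcount(pp2)=2>1 -> COPY to pp4. 5 ppages; refcounts: pp0:3 pp1:3 pp2:1 pp3:1 pp4:1
Op 5: write(P1, v1, 143). refcount(pp1)=3>1 -> COPY to pp5. 6 ppages; refcounts: pp0:3 pp1:2 pp2:1 pp3:1 pp4:1 pp5:1
Op 6: write(P2, v0, 199). refcount(pp0)=3>1 -> COPY to pp6. 7 ppages; refcounts: pp0:2 pp1:2 pp2:1 pp3:1 pp4:1 pp5:1 pp6:1
Op 7: write(P2, v1, 147). refcount(pp1)=2>1 -> COPY to pp7. 8 ppages; refcounts: pp0:2 pp1:1 pp2:1 pp3:1 pp4:1 pp5:1 pp6:1 pp7:1
Op 8: write(P2, v1, 125). refcount(pp7)=1 -> write in place. 8 ppages; refcounts: pp0:2 pp1:1 pp2:1 pp3:1 pp4:1 pp5:1 pp6:1 pp7:1
Op 9: fork(P2) -> P3. 8 ppages; refcounts: pp0:2 pp1:1 pp2:1 pp3:1 pp4:2 pp5:1 pp6:2 pp7:2
Op 10: write(P3, v0, 175). refcount(pp6)=2>1 -> COPY to pp8. 9 ppages; refcounts: pp0:2 pp1:1 pp2:1 pp3:1 pp4:2 pp5:1 pp6:1 pp7:2 pp8:1

yes yes yes yes yes no yes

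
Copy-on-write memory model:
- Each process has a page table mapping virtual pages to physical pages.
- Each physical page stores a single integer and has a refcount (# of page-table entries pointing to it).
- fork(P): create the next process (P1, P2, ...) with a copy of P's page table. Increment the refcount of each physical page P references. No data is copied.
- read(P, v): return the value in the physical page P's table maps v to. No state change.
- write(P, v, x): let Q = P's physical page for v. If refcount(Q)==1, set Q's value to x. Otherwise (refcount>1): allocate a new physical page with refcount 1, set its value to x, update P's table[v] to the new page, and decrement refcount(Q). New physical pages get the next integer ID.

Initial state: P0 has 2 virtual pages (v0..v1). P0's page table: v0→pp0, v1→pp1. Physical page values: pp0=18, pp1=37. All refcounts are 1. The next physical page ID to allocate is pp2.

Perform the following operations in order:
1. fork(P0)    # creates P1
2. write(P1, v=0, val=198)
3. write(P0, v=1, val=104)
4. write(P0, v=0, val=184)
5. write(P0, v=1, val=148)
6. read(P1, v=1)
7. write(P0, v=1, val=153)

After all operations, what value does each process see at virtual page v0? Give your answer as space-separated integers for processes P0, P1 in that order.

Op 1: fork(P0) -> P1. 2 ppages; refcounts: pp0:2 pp1:2
Op 2: write(P1, v0, 198). refcount(pp0)=2>1 -> COPY to pp2. 3 ppages; refcounts: pp0:1 pp1:2 pp2:1
Op 3: write(P0, v1, 104). refcount(pp1)=2>1 -> COPY to pp3. 4 ppages; refcounts: pp0:1 pp1:1 pp2:1 pp3:1
Op 4: write(P0, v0, 184). refcount(pp0)=1 -> write in place. 4 ppages; refcounts: pp0:1 pp1:1 pp2:1 pp3:1
Op 5: write(P0, v1, 148). refcount(pp3)=1 -> write in place. 4 ppages; refcounts: pp0:1 pp1:1 pp2:1 pp3:1
Op 6: read(P1, v1) -> 37. No state change.
Op 7: write(P0, v1, 153). refcount(pp3)=1 -> write in place. 4 ppages; refcounts: pp0:1 pp1:1 pp2:1 pp3:1
P0: v0 -> pp0 = 184
P1: v0 -> pp2 = 198

Answer: 184 198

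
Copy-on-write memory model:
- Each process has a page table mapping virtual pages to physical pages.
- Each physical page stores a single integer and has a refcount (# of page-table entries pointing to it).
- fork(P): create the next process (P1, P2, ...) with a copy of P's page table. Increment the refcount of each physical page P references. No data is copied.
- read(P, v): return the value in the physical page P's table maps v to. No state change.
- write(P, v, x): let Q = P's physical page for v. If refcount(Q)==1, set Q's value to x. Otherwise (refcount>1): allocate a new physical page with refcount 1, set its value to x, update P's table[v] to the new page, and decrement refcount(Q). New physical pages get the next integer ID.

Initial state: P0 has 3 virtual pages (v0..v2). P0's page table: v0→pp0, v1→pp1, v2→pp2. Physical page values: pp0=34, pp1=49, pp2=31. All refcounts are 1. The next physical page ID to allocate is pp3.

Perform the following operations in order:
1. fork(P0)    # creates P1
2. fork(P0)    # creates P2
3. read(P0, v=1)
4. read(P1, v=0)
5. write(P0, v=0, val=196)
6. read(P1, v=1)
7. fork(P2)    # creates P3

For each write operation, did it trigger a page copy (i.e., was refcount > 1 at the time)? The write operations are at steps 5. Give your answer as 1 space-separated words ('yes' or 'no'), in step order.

Op 1: fork(P0) -> P1. 3 ppages; refcounts: pp0:2 pp1:2 pp2:2
Op 2: fork(P0) -> P2. 3 ppages; refcounts: pp0:3 pp1:3 pp2:3
Op 3: read(P0, v1) -> 49. No state change.
Op 4: read(P1, v0) -> 34. No state change.
Op 5: write(P0, v0, 196). refcount(pp0)=3>1 -> COPY to pp3. 4 ppages; refcounts: pp0:2 pp1:3 pp2:3 pp3:1
Op 6: read(P1, v1) -> 49. No state change.
Op 7: fork(P2) -> P3. 4 ppages; refcounts: pp0:3 pp1:4 pp2:4 pp3:1

yes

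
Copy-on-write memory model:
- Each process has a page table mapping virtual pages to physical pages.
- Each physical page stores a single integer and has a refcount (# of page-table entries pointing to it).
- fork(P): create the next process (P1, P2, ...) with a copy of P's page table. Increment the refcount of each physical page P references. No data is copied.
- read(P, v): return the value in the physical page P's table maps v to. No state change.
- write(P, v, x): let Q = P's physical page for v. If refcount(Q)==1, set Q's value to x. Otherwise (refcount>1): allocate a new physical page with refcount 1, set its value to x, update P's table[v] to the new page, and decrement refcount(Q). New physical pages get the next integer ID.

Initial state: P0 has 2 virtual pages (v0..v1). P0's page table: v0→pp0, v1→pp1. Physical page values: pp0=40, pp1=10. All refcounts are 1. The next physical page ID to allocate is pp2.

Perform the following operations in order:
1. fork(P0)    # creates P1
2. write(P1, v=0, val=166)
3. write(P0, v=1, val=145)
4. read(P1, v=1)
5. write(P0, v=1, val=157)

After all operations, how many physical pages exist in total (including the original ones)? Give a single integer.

Answer: 4

Derivation:
Op 1: fork(P0) -> P1. 2 ppages; refcounts: pp0:2 pp1:2
Op 2: write(P1, v0, 166). refcount(pp0)=2>1 -> COPY to pp2. 3 ppages; refcounts: pp0:1 pp1:2 pp2:1
Op 3: write(P0, v1, 145). refcount(pp1)=2>1 -> COPY to pp3. 4 ppages; refcounts: pp0:1 pp1:1 pp2:1 pp3:1
Op 4: read(P1, v1) -> 10. No state change.
Op 5: write(P0, v1, 157). refcount(pp3)=1 -> write in place. 4 ppages; refcounts: pp0:1 pp1:1 pp2:1 pp3:1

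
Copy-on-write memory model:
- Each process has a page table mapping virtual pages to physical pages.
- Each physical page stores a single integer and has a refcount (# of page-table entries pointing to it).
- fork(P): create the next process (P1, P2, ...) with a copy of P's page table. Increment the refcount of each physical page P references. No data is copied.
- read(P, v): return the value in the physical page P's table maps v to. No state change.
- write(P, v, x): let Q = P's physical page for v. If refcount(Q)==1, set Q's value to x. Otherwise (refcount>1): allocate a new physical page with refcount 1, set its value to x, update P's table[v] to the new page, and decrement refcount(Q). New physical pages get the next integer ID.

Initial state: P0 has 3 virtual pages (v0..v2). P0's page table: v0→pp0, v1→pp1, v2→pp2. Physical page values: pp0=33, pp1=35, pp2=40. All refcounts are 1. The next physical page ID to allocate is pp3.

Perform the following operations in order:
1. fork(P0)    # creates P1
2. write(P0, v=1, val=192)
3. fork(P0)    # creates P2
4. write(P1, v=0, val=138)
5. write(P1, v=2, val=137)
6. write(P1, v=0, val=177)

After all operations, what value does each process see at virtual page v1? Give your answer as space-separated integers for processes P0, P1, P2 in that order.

Op 1: fork(P0) -> P1. 3 ppages; refcounts: pp0:2 pp1:2 pp2:2
Op 2: write(P0, v1, 192). refcount(pp1)=2>1 -> COPY to pp3. 4 ppages; refcounts: pp0:2 pp1:1 pp2:2 pp3:1
Op 3: fork(P0) -> P2. 4 ppages; refcounts: pp0:3 pp1:1 pp2:3 pp3:2
Op 4: write(P1, v0, 138). refcount(pp0)=3>1 -> COPY to pp4. 5 ppages; refcounts: pp0:2 pp1:1 pp2:3 pp3:2 pp4:1
Op 5: write(P1, v2, 137). refcount(pp2)=3>1 -> COPY to pp5. 6 ppages; refcounts: pp0:2 pp1:1 pp2:2 pp3:2 pp4:1 pp5:1
Op 6: write(P1, v0, 177). refcount(pp4)=1 -> write in place. 6 ppages; refcounts: pp0:2 pp1:1 pp2:2 pp3:2 pp4:1 pp5:1
P0: v1 -> pp3 = 192
P1: v1 -> pp1 = 35
P2: v1 -> pp3 = 192

Answer: 192 35 192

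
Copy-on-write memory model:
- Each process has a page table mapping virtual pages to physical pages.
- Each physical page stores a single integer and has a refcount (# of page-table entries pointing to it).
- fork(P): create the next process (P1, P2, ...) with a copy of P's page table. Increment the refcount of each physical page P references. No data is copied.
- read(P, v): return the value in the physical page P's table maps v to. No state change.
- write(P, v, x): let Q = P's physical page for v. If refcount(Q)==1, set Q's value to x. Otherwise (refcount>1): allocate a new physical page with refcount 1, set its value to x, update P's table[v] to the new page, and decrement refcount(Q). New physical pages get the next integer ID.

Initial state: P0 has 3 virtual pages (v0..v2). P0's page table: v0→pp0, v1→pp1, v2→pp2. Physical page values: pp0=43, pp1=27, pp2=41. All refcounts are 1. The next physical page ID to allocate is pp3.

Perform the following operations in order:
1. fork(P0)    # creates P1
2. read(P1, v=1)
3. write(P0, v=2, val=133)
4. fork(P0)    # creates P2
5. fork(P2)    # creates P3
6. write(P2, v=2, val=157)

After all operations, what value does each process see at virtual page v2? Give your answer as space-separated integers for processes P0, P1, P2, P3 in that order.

Answer: 133 41 157 133

Derivation:
Op 1: fork(P0) -> P1. 3 ppages; refcounts: pp0:2 pp1:2 pp2:2
Op 2: read(P1, v1) -> 27. No state change.
Op 3: write(P0, v2, 133). refcount(pp2)=2>1 -> COPY to pp3. 4 ppages; refcounts: pp0:2 pp1:2 pp2:1 pp3:1
Op 4: fork(P0) -> P2. 4 ppages; refcounts: pp0:3 pp1:3 pp2:1 pp3:2
Op 5: fork(P2) -> P3. 4 ppages; refcounts: pp0:4 pp1:4 pp2:1 pp3:3
Op 6: write(P2, v2, 157). refcount(pp3)=3>1 -> COPY to pp4. 5 ppages; refcounts: pp0:4 pp1:4 pp2:1 pp3:2 pp4:1
P0: v2 -> pp3 = 133
P1: v2 -> pp2 = 41
P2: v2 -> pp4 = 157
P3: v2 -> pp3 = 133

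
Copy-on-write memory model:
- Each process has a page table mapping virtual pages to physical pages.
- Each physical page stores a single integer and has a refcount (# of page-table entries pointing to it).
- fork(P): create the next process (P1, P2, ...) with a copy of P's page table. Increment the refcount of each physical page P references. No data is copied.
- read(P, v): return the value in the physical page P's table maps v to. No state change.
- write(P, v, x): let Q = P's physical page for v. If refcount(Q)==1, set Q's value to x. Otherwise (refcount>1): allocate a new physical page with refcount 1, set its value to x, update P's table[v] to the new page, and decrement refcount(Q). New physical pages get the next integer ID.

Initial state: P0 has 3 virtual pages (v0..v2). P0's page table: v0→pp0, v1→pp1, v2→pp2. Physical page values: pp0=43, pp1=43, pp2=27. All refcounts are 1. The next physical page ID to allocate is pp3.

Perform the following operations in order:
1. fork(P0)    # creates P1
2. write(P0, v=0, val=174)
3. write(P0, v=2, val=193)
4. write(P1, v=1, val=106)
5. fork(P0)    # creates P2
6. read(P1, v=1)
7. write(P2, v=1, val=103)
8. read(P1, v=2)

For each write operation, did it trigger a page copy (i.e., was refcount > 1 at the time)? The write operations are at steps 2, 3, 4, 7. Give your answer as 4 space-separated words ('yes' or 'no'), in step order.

Op 1: fork(P0) -> P1. 3 ppages; refcounts: pp0:2 pp1:2 pp2:2
Op 2: write(P0, v0, 174). refcount(pp0)=2>1 -> COPY to pp3. 4 ppages; refcounts: pp0:1 pp1:2 pp2:2 pp3:1
Op 3: write(P0, v2, 193). refcount(pp2)=2>1 -> COPY to pp4. 5 ppages; refcounts: pp0:1 pp1:2 pp2:1 pp3:1 pp4:1
Op 4: write(P1, v1, 106). refcount(pp1)=2>1 -> COPY to pp5. 6 ppages; refcounts: pp0:1 pp1:1 pp2:1 pp3:1 pp4:1 pp5:1
Op 5: fork(P0) -> P2. 6 ppages; refcounts: pp0:1 pp1:2 pp2:1 pp3:2 pp4:2 pp5:1
Op 6: read(P1, v1) -> 106. No state change.
Op 7: write(P2, v1, 103). refcount(pp1)=2>1 -> COPY to pp6. 7 ppages; refcounts: pp0:1 pp1:1 pp2:1 pp3:2 pp4:2 pp5:1 pp6:1
Op 8: read(P1, v2) -> 27. No state change.

yes yes yes yes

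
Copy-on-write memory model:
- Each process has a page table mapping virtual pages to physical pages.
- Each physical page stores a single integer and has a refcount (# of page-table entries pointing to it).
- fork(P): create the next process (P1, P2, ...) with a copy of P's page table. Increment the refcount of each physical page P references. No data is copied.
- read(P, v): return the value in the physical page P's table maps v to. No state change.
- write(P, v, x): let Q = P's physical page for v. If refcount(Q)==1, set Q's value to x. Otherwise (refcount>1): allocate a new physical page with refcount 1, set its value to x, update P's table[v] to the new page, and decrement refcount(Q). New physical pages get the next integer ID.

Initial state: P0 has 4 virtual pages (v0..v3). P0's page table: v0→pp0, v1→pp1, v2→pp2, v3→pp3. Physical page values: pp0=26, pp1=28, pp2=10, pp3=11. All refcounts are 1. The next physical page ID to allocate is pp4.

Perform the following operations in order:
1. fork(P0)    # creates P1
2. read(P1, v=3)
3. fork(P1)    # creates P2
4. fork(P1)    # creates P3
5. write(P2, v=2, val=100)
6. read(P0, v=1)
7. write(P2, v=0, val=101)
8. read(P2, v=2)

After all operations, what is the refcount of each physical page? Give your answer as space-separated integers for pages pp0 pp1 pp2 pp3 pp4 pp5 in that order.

Op 1: fork(P0) -> P1. 4 ppages; refcounts: pp0:2 pp1:2 pp2:2 pp3:2
Op 2: read(P1, v3) -> 11. No state change.
Op 3: fork(P1) -> P2. 4 ppages; refcounts: pp0:3 pp1:3 pp2:3 pp3:3
Op 4: fork(P1) -> P3. 4 ppages; refcounts: pp0:4 pp1:4 pp2:4 pp3:4
Op 5: write(P2, v2, 100). refcount(pp2)=4>1 -> COPY to pp4. 5 ppages; refcounts: pp0:4 pp1:4 pp2:3 pp3:4 pp4:1
Op 6: read(P0, v1) -> 28. No state change.
Op 7: write(P2, v0, 101). refcount(pp0)=4>1 -> COPY to pp5. 6 ppages; refcounts: pp0:3 pp1:4 pp2:3 pp3:4 pp4:1 pp5:1
Op 8: read(P2, v2) -> 100. No state change.

Answer: 3 4 3 4 1 1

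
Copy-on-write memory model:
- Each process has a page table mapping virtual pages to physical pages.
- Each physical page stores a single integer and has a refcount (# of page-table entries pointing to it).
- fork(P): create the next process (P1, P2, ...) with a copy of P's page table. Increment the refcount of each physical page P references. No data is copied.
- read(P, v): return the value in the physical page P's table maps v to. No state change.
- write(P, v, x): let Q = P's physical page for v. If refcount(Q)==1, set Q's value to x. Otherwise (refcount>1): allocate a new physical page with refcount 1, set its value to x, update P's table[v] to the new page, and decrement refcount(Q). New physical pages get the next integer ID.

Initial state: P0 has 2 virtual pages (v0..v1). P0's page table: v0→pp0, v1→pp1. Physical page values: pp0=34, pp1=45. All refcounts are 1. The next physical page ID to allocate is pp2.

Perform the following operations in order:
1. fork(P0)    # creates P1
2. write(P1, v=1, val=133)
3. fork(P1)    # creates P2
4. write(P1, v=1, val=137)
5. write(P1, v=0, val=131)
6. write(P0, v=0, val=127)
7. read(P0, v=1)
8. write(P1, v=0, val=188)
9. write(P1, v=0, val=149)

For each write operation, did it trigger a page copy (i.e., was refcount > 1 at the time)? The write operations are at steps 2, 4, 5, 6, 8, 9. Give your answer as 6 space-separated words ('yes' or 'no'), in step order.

Op 1: fork(P0) -> P1. 2 ppages; refcounts: pp0:2 pp1:2
Op 2: write(P1, v1, 133). refcount(pp1)=2>1 -> COPY to pp2. 3 ppages; refcounts: pp0:2 pp1:1 pp2:1
Op 3: fork(P1) -> P2. 3 ppages; refcounts: pp0:3 pp1:1 pp2:2
Op 4: write(P1, v1, 137). refcount(pp2)=2>1 -> COPY to pp3. 4 ppages; refcounts: pp0:3 pp1:1 pp2:1 pp3:1
Op 5: write(P1, v0, 131). refcount(pp0)=3>1 -> COPY to pp4. 5 ppages; refcounts: pp0:2 pp1:1 pp2:1 pp3:1 pp4:1
Op 6: write(P0, v0, 127). refcount(pp0)=2>1 -> COPY to pp5. 6 ppages; refcounts: pp0:1 pp1:1 pp2:1 pp3:1 pp4:1 pp5:1
Op 7: read(P0, v1) -> 45. No state change.
Op 8: write(P1, v0, 188). refcount(pp4)=1 -> write in place. 6 ppages; refcounts: pp0:1 pp1:1 pp2:1 pp3:1 pp4:1 pp5:1
Op 9: write(P1, v0, 149). refcount(pp4)=1 -> write in place. 6 ppages; refcounts: pp0:1 pp1:1 pp2:1 pp3:1 pp4:1 pp5:1

yes yes yes yes no no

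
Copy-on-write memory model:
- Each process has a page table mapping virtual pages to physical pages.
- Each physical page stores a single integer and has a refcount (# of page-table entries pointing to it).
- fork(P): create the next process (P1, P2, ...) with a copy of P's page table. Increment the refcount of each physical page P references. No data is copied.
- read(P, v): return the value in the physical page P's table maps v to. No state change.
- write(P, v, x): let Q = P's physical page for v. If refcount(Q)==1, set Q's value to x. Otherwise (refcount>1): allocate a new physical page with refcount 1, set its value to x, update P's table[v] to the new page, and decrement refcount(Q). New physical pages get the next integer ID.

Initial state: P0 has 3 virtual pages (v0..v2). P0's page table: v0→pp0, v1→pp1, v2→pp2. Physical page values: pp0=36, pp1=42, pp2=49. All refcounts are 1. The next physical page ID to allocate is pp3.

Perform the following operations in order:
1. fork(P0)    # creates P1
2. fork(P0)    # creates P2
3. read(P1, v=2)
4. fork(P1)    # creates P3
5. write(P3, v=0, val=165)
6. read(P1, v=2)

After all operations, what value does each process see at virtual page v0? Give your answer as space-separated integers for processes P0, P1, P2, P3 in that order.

Answer: 36 36 36 165

Derivation:
Op 1: fork(P0) -> P1. 3 ppages; refcounts: pp0:2 pp1:2 pp2:2
Op 2: fork(P0) -> P2. 3 ppages; refcounts: pp0:3 pp1:3 pp2:3
Op 3: read(P1, v2) -> 49. No state change.
Op 4: fork(P1) -> P3. 3 ppages; refcounts: pp0:4 pp1:4 pp2:4
Op 5: write(P3, v0, 165). refcount(pp0)=4>1 -> COPY to pp3. 4 ppages; refcounts: pp0:3 pp1:4 pp2:4 pp3:1
Op 6: read(P1, v2) -> 49. No state change.
P0: v0 -> pp0 = 36
P1: v0 -> pp0 = 36
P2: v0 -> pp0 = 36
P3: v0 -> pp3 = 165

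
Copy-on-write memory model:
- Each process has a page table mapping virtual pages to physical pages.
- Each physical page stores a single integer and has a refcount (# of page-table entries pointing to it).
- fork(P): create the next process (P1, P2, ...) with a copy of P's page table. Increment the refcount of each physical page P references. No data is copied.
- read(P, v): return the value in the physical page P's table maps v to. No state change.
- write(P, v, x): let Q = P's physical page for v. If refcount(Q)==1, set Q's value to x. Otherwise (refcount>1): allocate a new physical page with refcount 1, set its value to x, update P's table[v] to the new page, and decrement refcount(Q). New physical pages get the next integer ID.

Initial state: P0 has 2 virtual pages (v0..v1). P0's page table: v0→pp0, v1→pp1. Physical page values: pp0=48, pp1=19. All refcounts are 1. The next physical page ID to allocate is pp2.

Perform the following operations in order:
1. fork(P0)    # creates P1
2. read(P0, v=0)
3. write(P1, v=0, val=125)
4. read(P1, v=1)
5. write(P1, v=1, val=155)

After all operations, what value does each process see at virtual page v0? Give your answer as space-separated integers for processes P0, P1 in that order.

Op 1: fork(P0) -> P1. 2 ppages; refcounts: pp0:2 pp1:2
Op 2: read(P0, v0) -> 48. No state change.
Op 3: write(P1, v0, 125). refcount(pp0)=2>1 -> COPY to pp2. 3 ppages; refcounts: pp0:1 pp1:2 pp2:1
Op 4: read(P1, v1) -> 19. No state change.
Op 5: write(P1, v1, 155). refcount(pp1)=2>1 -> COPY to pp3. 4 ppages; refcounts: pp0:1 pp1:1 pp2:1 pp3:1
P0: v0 -> pp0 = 48
P1: v0 -> pp2 = 125

Answer: 48 125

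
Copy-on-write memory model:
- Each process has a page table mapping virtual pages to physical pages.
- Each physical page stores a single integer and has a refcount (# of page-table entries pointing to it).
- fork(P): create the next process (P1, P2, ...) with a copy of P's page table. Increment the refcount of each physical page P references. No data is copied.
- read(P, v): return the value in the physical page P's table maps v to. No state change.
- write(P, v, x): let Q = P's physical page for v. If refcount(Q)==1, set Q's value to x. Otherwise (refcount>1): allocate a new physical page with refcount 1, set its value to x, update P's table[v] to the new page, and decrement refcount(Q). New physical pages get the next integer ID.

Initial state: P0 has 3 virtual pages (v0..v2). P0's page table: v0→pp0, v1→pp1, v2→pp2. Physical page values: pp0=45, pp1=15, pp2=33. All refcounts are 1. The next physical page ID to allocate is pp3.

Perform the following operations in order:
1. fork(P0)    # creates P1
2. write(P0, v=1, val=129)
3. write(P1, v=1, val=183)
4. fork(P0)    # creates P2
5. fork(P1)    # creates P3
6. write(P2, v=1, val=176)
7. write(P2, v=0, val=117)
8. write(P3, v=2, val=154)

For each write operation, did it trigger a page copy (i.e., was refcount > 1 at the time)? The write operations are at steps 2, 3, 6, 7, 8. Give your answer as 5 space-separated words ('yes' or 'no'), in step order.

Op 1: fork(P0) -> P1. 3 ppages; refcounts: pp0:2 pp1:2 pp2:2
Op 2: write(P0, v1, 129). refcount(pp1)=2>1 -> COPY to pp3. 4 ppages; refcounts: pp0:2 pp1:1 pp2:2 pp3:1
Op 3: write(P1, v1, 183). refcount(pp1)=1 -> write in place. 4 ppages; refcounts: pp0:2 pp1:1 pp2:2 pp3:1
Op 4: fork(P0) -> P2. 4 ppages; refcounts: pp0:3 pp1:1 pp2:3 pp3:2
Op 5: fork(P1) -> P3. 4 ppages; refcounts: pp0:4 pp1:2 pp2:4 pp3:2
Op 6: write(P2, v1, 176). refcount(pp3)=2>1 -> COPY to pp4. 5 ppages; refcounts: pp0:4 pp1:2 pp2:4 pp3:1 pp4:1
Op 7: write(P2, v0, 117). refcount(pp0)=4>1 -> COPY to pp5. 6 ppages; refcounts: pp0:3 pp1:2 pp2:4 pp3:1 pp4:1 pp5:1
Op 8: write(P3, v2, 154). refcount(pp2)=4>1 -> COPY to pp6. 7 ppages; refcounts: pp0:3 pp1:2 pp2:3 pp3:1 pp4:1 pp5:1 pp6:1

yes no yes yes yes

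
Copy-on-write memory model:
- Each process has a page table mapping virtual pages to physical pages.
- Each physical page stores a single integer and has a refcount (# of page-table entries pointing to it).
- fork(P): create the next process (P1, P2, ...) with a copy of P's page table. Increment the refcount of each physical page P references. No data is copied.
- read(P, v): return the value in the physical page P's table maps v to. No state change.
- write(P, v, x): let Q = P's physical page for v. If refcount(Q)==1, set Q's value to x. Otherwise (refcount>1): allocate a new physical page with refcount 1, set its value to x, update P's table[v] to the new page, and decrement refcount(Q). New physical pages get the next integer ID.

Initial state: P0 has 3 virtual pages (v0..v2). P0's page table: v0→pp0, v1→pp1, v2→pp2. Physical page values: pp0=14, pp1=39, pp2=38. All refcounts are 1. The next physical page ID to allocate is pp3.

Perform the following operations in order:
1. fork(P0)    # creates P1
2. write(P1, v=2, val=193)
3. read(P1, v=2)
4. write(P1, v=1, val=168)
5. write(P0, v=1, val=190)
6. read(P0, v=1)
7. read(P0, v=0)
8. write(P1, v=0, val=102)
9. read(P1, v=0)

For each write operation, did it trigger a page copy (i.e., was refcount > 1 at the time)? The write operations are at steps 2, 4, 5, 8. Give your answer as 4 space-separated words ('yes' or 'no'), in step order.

Op 1: fork(P0) -> P1. 3 ppages; refcounts: pp0:2 pp1:2 pp2:2
Op 2: write(P1, v2, 193). refcount(pp2)=2>1 -> COPY to pp3. 4 ppages; refcounts: pp0:2 pp1:2 pp2:1 pp3:1
Op 3: read(P1, v2) -> 193. No state change.
Op 4: write(P1, v1, 168). refcount(pp1)=2>1 -> COPY to pp4. 5 ppages; refcounts: pp0:2 pp1:1 pp2:1 pp3:1 pp4:1
Op 5: write(P0, v1, 190). refcount(pp1)=1 -> write in place. 5 ppages; refcounts: pp0:2 pp1:1 pp2:1 pp3:1 pp4:1
Op 6: read(P0, v1) -> 190. No state change.
Op 7: read(P0, v0) -> 14. No state change.
Op 8: write(P1, v0, 102). refcount(pp0)=2>1 -> COPY to pp5. 6 ppages; refcounts: pp0:1 pp1:1 pp2:1 pp3:1 pp4:1 pp5:1
Op 9: read(P1, v0) -> 102. No state change.

yes yes no yes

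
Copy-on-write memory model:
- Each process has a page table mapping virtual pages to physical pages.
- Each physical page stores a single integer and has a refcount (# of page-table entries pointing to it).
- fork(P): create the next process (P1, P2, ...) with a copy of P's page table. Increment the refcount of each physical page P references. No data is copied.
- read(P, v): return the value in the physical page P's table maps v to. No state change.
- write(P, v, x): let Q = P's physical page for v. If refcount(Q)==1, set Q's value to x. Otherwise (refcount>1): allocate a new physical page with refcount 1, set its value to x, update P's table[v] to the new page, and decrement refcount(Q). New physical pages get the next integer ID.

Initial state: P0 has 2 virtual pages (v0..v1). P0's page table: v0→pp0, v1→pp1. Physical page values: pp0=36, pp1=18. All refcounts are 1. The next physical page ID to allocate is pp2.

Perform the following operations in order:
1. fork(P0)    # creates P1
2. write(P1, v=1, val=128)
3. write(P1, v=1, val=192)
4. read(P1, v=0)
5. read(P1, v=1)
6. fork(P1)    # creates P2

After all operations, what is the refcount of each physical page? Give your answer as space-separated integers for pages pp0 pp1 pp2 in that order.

Op 1: fork(P0) -> P1. 2 ppages; refcounts: pp0:2 pp1:2
Op 2: write(P1, v1, 128). refcount(pp1)=2>1 -> COPY to pp2. 3 ppages; refcounts: pp0:2 pp1:1 pp2:1
Op 3: write(P1, v1, 192). refcount(pp2)=1 -> write in place. 3 ppages; refcounts: pp0:2 pp1:1 pp2:1
Op 4: read(P1, v0) -> 36. No state change.
Op 5: read(P1, v1) -> 192. No state change.
Op 6: fork(P1) -> P2. 3 ppages; refcounts: pp0:3 pp1:1 pp2:2

Answer: 3 1 2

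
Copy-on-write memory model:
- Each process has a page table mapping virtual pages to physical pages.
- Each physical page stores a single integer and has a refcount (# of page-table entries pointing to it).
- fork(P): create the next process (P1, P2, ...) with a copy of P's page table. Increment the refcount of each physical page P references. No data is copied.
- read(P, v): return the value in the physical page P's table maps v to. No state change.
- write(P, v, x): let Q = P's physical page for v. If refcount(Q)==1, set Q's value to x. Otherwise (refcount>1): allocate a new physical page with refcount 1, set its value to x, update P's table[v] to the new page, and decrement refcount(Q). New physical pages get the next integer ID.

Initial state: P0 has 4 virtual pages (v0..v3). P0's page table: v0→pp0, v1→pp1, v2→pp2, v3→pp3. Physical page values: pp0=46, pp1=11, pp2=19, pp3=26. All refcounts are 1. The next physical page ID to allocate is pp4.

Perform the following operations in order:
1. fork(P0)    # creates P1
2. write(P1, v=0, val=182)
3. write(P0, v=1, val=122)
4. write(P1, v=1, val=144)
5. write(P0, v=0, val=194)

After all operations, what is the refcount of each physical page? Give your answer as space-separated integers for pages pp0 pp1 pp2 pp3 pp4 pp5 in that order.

Answer: 1 1 2 2 1 1

Derivation:
Op 1: fork(P0) -> P1. 4 ppages; refcounts: pp0:2 pp1:2 pp2:2 pp3:2
Op 2: write(P1, v0, 182). refcount(pp0)=2>1 -> COPY to pp4. 5 ppages; refcounts: pp0:1 pp1:2 pp2:2 pp3:2 pp4:1
Op 3: write(P0, v1, 122). refcount(pp1)=2>1 -> COPY to pp5. 6 ppages; refcounts: pp0:1 pp1:1 pp2:2 pp3:2 pp4:1 pp5:1
Op 4: write(P1, v1, 144). refcount(pp1)=1 -> write in place. 6 ppages; refcounts: pp0:1 pp1:1 pp2:2 pp3:2 pp4:1 pp5:1
Op 5: write(P0, v0, 194). refcount(pp0)=1 -> write in place. 6 ppages; refcounts: pp0:1 pp1:1 pp2:2 pp3:2 pp4:1 pp5:1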